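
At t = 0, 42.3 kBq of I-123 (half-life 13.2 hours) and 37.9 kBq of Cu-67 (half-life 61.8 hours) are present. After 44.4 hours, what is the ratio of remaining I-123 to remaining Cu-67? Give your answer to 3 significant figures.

I-123: 42.3 × (1/2)^(44.4/13.2) = 42.3 × (1/2)^3.3636 ≈ 4.1095 kBq.
Cu-67: 37.9 × (1/2)^(44.4/61.8) = 37.9 × (1/2)^0.71845 ≈ 23.034 kBq.
Ratio ≈ 4.1095 / 23.034 ≈ 0.17841.

0.178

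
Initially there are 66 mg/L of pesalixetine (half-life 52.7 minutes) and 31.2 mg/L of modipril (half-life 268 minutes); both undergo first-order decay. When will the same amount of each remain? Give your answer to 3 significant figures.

Set 66·(1/2)^(t/52.7) = 31.2·(1/2)^(t/268).
Taking log₂: log₂(66/31.2) = t·(1/52.7 − 1/268).
log₂(2.1154) = 1.0809; 1/52.7 − 1/268 = 0.015244.
t = 1.0809 / 0.015244 ≈ 70.908 minutes.

70.9 minutes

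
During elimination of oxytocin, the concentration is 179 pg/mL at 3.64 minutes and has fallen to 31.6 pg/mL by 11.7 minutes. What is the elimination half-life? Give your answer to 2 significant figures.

Over Δt = 11.7 − 3.64 = 8.06 minutes, the level fell by a factor of 179/31.6 ≈ 5.6646.
n = log₂(5.6646) ≈ 2.502 half-lives, so t½ = 8.06/2.502 ≈ 3.2215 minutes.

3.2 minutes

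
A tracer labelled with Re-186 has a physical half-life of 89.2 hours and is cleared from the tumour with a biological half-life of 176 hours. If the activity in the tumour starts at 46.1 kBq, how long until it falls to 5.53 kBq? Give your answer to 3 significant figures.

181 hours

1/t_eff = 1/t_phys + 1/t_biol = 1/89.2 + 1/176 = 0.016893 per hour.
t_eff = 89.2 × 176 / (89.2 + 176) ≈ 59.198 hours.
n = log₂(46.1/5.53) ≈ 3.0594; t = 3.0594 × 59.198 ≈ 181.11 hours.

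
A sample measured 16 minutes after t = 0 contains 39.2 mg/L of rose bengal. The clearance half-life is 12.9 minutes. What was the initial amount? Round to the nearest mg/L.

93 mg/L

Number of half-lives elapsed: n = 16/12.9 ≈ 1.2403.
A₀ = A × 2^n = 39.2 × 2^1.2403 = 39.2 × 2.3625 ≈ 92.61 mg/L.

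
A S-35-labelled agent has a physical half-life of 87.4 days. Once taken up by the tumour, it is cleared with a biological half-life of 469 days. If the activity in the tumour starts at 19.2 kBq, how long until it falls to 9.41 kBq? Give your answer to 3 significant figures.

1/t_eff = 1/t_phys + 1/t_biol = 1/87.4 + 1/469 = 0.013574 per day.
t_eff = 87.4 × 469 / (87.4 + 469) ≈ 73.671 days.
n = log₂(19.2/9.41) ≈ 1.0288; t = 1.0288 × 73.671 ≈ 75.796 days.

75.8 days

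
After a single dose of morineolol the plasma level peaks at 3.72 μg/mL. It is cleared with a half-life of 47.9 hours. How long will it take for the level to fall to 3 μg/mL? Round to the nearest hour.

Fraction remaining = 3/3.72 ≈ 0.80645.
n = log₂(3.72/3) = ln(1.24)/ln 2 ≈ 0.31034 half-lives.
t = n × t½ = 0.31034 × 47.9 ≈ 14.865 hours.

15 hours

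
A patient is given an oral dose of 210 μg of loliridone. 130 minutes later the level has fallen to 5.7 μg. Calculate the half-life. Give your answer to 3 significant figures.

25.0 minutes

A/A₀ = 5.7/210 ≈ 0.027143.
n = log₂(36.842) ≈ 5.2033 half-lives elapsed in 130 minutes.
t½ = 130/5.2033 ≈ 24.984 minutes.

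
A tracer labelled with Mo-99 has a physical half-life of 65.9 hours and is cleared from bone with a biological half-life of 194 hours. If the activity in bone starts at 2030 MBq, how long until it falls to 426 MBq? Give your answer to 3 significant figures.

1/t_eff = 1/t_phys + 1/t_biol = 1/65.9 + 1/194 = 0.020329 per hour.
t_eff = 65.9 × 194 / (65.9 + 194) ≈ 49.19 hours.
n = log₂(2030/426) ≈ 2.2526; t = 2.2526 × 49.19 ≈ 110.8 hours.

111 hours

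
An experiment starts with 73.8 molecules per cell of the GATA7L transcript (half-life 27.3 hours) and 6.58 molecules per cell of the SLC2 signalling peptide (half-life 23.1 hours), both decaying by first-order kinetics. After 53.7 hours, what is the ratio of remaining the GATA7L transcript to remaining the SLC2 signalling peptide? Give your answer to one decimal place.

GATA7L transcript: 73.8 × (1/2)^(53.7/27.3) = 73.8 × (1/2)^1.967 ≈ 18.876 molecules per cell.
SLC2 signalling peptide: 6.58 × (1/2)^(53.7/23.1) = 6.58 × (1/2)^2.3247 ≈ 1.3135 molecules per cell.
Ratio ≈ 18.876 / 1.3135 ≈ 14.371.

14.4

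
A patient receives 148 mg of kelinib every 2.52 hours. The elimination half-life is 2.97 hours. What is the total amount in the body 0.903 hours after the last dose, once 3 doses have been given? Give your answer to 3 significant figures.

The 3 doses were given 5.943, 3.423, 0.903 hours ago.
Total = 148·(1/2)^(5.943/2.97) + 148·(1/2)^(3.423/2.97) + 148·(1/2)^(0.903/2.97)
      = 36.974 + 66.576 + 119.88 ≈ 223.43 mg.

223 mg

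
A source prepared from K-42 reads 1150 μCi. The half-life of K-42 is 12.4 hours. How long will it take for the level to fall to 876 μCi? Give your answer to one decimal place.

Fraction remaining = 876/1150 ≈ 0.76174.
n = log₂(1150/876) = ln(1.3128)/ln 2 ≈ 0.39263 half-lives.
t = n × t½ = 0.39263 × 12.4 ≈ 4.8686 hours.

4.9 hours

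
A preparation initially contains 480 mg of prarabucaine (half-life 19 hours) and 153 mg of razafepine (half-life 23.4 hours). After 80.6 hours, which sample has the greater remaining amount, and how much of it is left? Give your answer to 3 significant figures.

prarabucaine: 480 × (1/2)^4.2421 ≈ 25.365 mg.
razafepine: 153 × (1/2)^3.4444 ≈ 14.054 mg.
Prarabucaine has more remaining, at ≈ 25.365 mg.

prarabucaine, 25.4 mg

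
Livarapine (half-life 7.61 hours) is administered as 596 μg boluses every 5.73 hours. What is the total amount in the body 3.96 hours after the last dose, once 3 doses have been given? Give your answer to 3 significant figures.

The 3 doses were given 15.42, 9.69, 3.96 hours ago.
Total = 596·(1/2)^(15.42/7.61) + 596·(1/2)^(9.69/7.61) + 596·(1/2)^(3.96/7.61)
      = 146.31 + 246.57 + 415.53 ≈ 808.41 μg.

808 μg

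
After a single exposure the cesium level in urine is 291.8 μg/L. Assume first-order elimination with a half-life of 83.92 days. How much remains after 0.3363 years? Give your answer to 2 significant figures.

110 μg/L

Convert the elapsed time: 0.3363 years = 122.749 days.
Number of half-lives: n = 122.749/83.92 ≈ 1.4627.
Remaining = 291.8 × (1/2)^1.4627 = 291.8 × 0.36281 ≈ 105.87 μg/L.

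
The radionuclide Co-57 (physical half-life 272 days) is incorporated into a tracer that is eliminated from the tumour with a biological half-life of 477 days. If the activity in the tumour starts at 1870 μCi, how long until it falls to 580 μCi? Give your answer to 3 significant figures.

293 days

1/t_eff = 1/t_phys + 1/t_biol = 1/272 + 1/477 = 0.0057729 per day.
t_eff = 272 × 477 / (272 + 477) ≈ 173.22 days.
n = log₂(1870/580) ≈ 1.6889; t = 1.6889 × 173.22 ≈ 292.56 days.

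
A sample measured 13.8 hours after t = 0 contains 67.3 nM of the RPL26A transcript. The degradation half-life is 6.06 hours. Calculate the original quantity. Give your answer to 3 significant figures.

Number of half-lives elapsed: n = 13.8/6.06 ≈ 2.2772.
A₀ = A × 2^n = 67.3 × 2^2.2772 = 67.3 × 4.8475 ≈ 326.23 nM.

326 nM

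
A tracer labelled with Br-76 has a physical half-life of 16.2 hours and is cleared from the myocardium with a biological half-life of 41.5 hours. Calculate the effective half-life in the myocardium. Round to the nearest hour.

1/t_eff = 1/t_phys + 1/t_biol = 1/16.2 + 1/41.5 = 0.085825 per hour.
t_eff = 16.2 × 41.5 / (16.2 + 41.5) ≈ 11.652 hours.

12 hours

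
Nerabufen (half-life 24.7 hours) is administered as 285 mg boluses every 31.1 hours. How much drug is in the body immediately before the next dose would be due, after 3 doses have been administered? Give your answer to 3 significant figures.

The 3 doses were given 93.3, 62.2, 31.1 hours ago.
Total = 285·(1/2)^(93.3/24.7) + 285·(1/2)^(62.2/24.7) + 285·(1/2)^(31.1/24.7)
      = 20.785 + 49.749 + 119.07 ≈ 189.61 mg.

190 mg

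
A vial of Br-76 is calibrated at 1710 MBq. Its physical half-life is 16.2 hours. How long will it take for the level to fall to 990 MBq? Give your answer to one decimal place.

Fraction remaining = 990/1710 ≈ 0.57895.
n = log₂(1710/990) = ln(1.7273)/ln 2 ≈ 0.7885 half-lives.
t = n × t½ = 0.7885 × 16.2 ≈ 12.774 hours.

12.8 hours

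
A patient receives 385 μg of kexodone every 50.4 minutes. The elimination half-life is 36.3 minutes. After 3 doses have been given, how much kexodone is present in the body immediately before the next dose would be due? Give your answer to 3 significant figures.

The 3 doses were given 151.2, 100.8, 50.4 minutes ago.
Total = 385·(1/2)^(151.2/36.3) + 385·(1/2)^(100.8/36.3) + 385·(1/2)^(50.4/36.3)
      = 21.458 + 56.175 + 147.06 ≈ 224.7 μg.

225 μg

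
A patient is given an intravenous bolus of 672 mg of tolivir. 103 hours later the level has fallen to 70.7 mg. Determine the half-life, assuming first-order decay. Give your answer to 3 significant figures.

A/A₀ = 70.7/672 ≈ 0.10521.
n = log₂(9.505) ≈ 3.2487 half-lives elapsed in 103 hours.
t½ = 103/3.2487 ≈ 31.705 hours.

31.7 hours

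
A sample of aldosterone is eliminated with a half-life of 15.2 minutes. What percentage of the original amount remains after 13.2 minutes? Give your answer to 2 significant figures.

n = 13.2/15.2 ≈ 0.86842 half-lives.
Fraction remaining = (1/2)^0.86842 ≈ 0.54775, i.e. 54.775%.

55%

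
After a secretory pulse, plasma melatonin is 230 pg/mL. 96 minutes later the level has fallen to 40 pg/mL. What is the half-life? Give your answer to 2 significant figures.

38 minutes

A/A₀ = 40/230 ≈ 0.17391.
n = log₂(5.75) ≈ 2.5236 half-lives elapsed in 96 minutes.
t½ = 96/2.5236 ≈ 38.041 minutes.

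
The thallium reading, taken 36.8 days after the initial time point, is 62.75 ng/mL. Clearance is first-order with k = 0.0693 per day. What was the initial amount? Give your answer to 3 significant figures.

t½ = ln 2 / k = 0.69315 / 0.0693 ≈ 10.002 days.
Number of half-lives elapsed: n = 36.8/10.002 ≈ 3.6792.
A₀ = A × 2^n = 62.75 × 2^3.6792 = 62.75 × 12.81 ≈ 803.84 ng/mL.

804 ng/mL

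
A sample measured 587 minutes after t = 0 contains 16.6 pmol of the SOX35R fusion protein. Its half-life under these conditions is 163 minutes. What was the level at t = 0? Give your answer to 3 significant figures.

Number of half-lives elapsed: n = 587/163 ≈ 3.6012.
A₀ = A × 2^n = 16.6 × 2^3.6012 = 16.6 × 12.136 ≈ 201.46 pmol.

201 pmol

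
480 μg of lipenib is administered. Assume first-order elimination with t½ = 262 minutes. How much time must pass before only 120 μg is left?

120/480 = 1/4, so 2 half-lives have elapsed.
t = 2 × 262 = 524 minutes.

524 minutes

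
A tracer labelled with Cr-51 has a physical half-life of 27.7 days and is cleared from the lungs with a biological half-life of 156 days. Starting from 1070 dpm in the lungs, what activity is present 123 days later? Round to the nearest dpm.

29 dpm

1/t_eff = 1/t_phys + 1/t_biol = 1/27.7 + 1/156 = 0.042511 per day.
t_eff = 27.7 × 156 / (27.7 + 156) ≈ 23.523 days.
Remaining = 1070 × (1/2)^(123/23.523) = 1070 × (1/2)^5.2289 ≈ 28.532 dpm.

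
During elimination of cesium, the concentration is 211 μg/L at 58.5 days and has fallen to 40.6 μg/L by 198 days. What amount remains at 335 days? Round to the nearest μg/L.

Over Δt = 198 − 58.5 = 139.5 days, the level fell by a factor of 211/40.6 ≈ 5.197.
n = log₂(5.197) ≈ 2.3777 half-lives, so t½ = 139.5/2.3777 ≈ 58.67 days.
From t = 198 to t = 335: 40.6 × (1/2)^((335−198)/58.67) ≈ 8.0463 μg/L.

8 μg/L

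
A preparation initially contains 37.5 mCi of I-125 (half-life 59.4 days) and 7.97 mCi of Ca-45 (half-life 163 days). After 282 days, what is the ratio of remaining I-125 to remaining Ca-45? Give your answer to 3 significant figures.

0.581

I-125: 37.5 × (1/2)^(282/59.4) = 37.5 × (1/2)^4.7475 ≈ 1.396 mCi.
Ca-45: 7.97 × (1/2)^(282/163) = 7.97 × (1/2)^1.7301 ≈ 2.4025 mCi.
Ratio ≈ 1.396 / 2.4025 ≈ 0.58109.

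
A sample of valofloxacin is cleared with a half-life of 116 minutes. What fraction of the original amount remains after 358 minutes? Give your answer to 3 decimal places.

n = 358/116 ≈ 3.0862 half-lives.
Fraction remaining = (1/2)^3.0862 ≈ 0.11775.

0.118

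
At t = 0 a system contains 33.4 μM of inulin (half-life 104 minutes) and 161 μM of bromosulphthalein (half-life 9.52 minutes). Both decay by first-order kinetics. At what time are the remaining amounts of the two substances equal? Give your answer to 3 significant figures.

Set 33.4·(1/2)^(t/104) = 161·(1/2)^(t/9.52).
Taking log₂: log₂(33.4/161) = t·(1/104 − 1/9.52).
log₂(0.20745) = -2.2691; 1/104 − 1/9.52 = -0.095427.
t = -2.2691 / -0.095427 ≈ 23.779 minutes.

23.8 minutes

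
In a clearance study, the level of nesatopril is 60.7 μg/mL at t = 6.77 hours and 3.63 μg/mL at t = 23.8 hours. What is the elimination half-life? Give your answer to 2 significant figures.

Over Δt = 23.8 − 6.77 = 17.03 hours, the level fell by a factor of 60.7/3.63 ≈ 16.722.
n = log₂(16.722) ≈ 4.0637 half-lives, so t½ = 17.03/4.0637 ≈ 4.1908 hours.

4.2 hours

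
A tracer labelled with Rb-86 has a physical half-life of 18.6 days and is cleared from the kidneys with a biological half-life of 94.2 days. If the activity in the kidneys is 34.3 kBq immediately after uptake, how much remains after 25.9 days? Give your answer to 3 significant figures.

1/t_eff = 1/t_phys + 1/t_biol = 1/18.6 + 1/94.2 = 0.064379 per day.
t_eff = 18.6 × 94.2 / (18.6 + 94.2) ≈ 15.533 days.
Remaining = 34.3 × (1/2)^(25.9/15.533) = 34.3 × (1/2)^1.6674 ≈ 10.798 kBq.

10.8 kBq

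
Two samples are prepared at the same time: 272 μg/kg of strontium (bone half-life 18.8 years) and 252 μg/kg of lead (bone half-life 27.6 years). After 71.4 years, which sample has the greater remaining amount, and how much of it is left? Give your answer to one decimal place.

strontium: 272 × (1/2)^3.7979 ≈ 19.557 μg/kg.
lead: 252 × (1/2)^2.587 ≈ 41.942 μg/kg.
Lead has more remaining, at ≈ 41.942 μg/kg.

lead, 41.9 μg/kg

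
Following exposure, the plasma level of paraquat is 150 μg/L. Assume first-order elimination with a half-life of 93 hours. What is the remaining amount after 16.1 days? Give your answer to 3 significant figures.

Convert the elapsed time: 16.1 days = 386.4 hours.
Number of half-lives: n = 386.4/93 ≈ 4.1548.
Remaining = 150 × (1/2)^4.1548 = 150 × 0.05614 ≈ 8.4209 μg/L.

8.42 μg/L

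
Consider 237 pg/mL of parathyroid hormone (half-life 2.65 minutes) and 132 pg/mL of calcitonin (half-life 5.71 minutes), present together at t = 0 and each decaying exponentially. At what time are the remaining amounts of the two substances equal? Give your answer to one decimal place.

Set 237·(1/2)^(t/2.65) = 132·(1/2)^(t/5.71).
Taking log₂: log₂(237/132) = t·(1/2.65 − 1/5.71).
log₂(1.7955) = 0.84435; 1/2.65 − 1/5.71 = 0.20223.
t = 0.84435 / 0.20223 ≈ 4.1753 minutes.

4.2 minutes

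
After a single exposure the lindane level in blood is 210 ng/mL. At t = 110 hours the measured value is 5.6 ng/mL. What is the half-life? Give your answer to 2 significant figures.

A/A₀ = 5.6/210 ≈ 0.026667.
n = log₂(37.5) ≈ 5.2288 half-lives elapsed in 110 hours.
t½ = 110/5.2288 ≈ 21.037 hours.

21 hours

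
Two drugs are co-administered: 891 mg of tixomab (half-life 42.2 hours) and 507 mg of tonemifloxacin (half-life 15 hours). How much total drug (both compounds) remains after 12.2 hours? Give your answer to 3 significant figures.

tixomab: 891 × (1/2)^(12.2/42.2) = 891 × (1/2)^0.2891 ≈ 729.21 mg.
tonemifloxacin: 507 × (1/2)^(12.2/15) = 507 × (1/2)^0.81333 ≈ 288.52 mg.
Total = 729.21 + 288.52 ≈ 1017.7 mg.

1020 mg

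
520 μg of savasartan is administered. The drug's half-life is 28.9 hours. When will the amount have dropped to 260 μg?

28.9 hours

260/520 = 1/2, so 1 half-life has elapsed.
t = 1 × 28.9 = 28.9 hours.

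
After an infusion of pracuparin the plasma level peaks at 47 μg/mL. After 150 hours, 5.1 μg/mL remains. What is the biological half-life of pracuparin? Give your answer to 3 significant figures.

46.8 hours

A/A₀ = 5.1/47 ≈ 0.10851.
n = log₂(9.2157) ≈ 3.2041 half-lives elapsed in 150 hours.
t½ = 150/3.2041 ≈ 46.815 hours.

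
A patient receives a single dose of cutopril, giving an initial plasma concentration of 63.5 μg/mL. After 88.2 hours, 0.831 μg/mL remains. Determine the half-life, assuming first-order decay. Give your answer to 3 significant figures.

14.1 hours

A/A₀ = 0.831/63.5 ≈ 0.013087.
n = log₂(76.414) ≈ 6.2558 half-lives elapsed in 88.2 hours.
t½ = 88.2/6.2558 ≈ 14.099 hours.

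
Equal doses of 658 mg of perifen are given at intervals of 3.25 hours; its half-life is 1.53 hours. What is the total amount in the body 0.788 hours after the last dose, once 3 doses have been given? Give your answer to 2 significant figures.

The 3 doses were given 7.288, 4.038, 0.788 hours ago.
Total = 658·(1/2)^(7.288/1.53) + 658·(1/2)^(4.038/1.53) + 658·(1/2)^(0.788/1.53)
      = 24.227 + 105.62 + 460.45 ≈ 590.3 mg.

590 mg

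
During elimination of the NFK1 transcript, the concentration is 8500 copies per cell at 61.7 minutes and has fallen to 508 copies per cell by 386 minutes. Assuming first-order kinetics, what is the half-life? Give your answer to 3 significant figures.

Over Δt = 386 − 61.7 = 324.3 minutes, the level fell by a factor of 8500/508 ≈ 16.732.
n = log₂(16.732) ≈ 4.0646 half-lives, so t½ = 324.3/4.0646 ≈ 79.787 minutes.

79.8 minutes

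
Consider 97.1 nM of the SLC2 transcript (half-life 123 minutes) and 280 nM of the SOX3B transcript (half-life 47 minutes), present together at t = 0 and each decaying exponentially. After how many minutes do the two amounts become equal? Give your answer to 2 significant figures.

120 minutes

Set 97.1·(1/2)^(t/123) = 280·(1/2)^(t/47).
Taking log₂: log₂(97.1/280) = t·(1/123 − 1/47).
log₂(0.34679) = -1.5279; 1/123 − 1/47 = -0.013147.
t = -1.5279 / -0.013147 ≈ 116.22 minutes.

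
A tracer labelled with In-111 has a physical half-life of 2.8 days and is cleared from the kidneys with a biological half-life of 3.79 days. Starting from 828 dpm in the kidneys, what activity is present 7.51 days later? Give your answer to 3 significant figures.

32.7 dpm

1/t_eff = 1/t_phys + 1/t_biol = 1/2.8 + 1/3.79 = 0.621 per day.
t_eff = 2.8 × 3.79 / (2.8 + 3.79) ≈ 1.6103 days.
Remaining = 828 × (1/2)^(7.51/1.6103) = 828 × (1/2)^4.6637 ≈ 32.668 dpm.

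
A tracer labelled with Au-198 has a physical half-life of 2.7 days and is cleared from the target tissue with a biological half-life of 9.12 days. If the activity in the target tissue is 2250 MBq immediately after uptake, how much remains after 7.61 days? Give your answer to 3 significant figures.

1/t_eff = 1/t_phys + 1/t_biol = 1/2.7 + 1/9.12 = 0.48002 per day.
t_eff = 2.7 × 9.12 / (2.7 + 9.12) ≈ 2.0832 days.
Remaining = 2250 × (1/2)^(7.61/2.0832) = 2250 × (1/2)^3.6529 ≈ 178.87 MBq.

179 MBq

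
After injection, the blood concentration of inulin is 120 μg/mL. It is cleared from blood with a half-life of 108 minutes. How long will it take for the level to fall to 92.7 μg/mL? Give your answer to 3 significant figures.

40.2 minutes

Fraction remaining = 92.7/120 ≈ 0.7725.
n = log₂(120/92.7) = ln(1.2945)/ln 2 ≈ 0.37239 half-lives.
t = n × t½ = 0.37239 × 108 ≈ 40.218 minutes.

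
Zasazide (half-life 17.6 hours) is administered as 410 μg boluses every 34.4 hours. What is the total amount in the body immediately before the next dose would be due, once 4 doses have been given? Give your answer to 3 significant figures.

The 4 doses were given 137.6, 103.2, 68.8, 34.4 hours ago.
Total = 410·(1/2)^(137.6/17.6) + 410·(1/2)^(103.2/17.6) + 410·(1/2)^(68.8/17.6) + 410·(1/2)^(34.4/17.6)
      = 1.8167 + 7.0413 + 27.292 + 105.78 ≈ 141.93 μg.

142 μg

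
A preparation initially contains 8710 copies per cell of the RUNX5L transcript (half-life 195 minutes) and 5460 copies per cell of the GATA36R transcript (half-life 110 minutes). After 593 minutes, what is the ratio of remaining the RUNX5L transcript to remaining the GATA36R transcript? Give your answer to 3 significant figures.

RUNX5L transcript: 8710 × (1/2)^(593/195) = 8710 × (1/2)^3.041 ≈ 1058.2 copies per cell.
GATA36R transcript: 5460 × (1/2)^(593/110) = 5460 × (1/2)^5.3909 ≈ 130.13 copies per cell.
Ratio ≈ 1058.2 / 130.13 ≈ 8.1323.

8.13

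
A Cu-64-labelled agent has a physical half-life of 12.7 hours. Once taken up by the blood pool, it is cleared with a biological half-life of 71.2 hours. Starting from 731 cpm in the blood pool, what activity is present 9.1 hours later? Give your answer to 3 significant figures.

1/t_eff = 1/t_phys + 1/t_biol = 1/12.7 + 1/71.2 = 0.092785 per hour.
t_eff = 12.7 × 71.2 / (12.7 + 71.2) ≈ 10.778 hours.
Remaining = 731 × (1/2)^(9.1/10.778) = 731 × (1/2)^0.84434 ≈ 407.14 cpm.

407 cpm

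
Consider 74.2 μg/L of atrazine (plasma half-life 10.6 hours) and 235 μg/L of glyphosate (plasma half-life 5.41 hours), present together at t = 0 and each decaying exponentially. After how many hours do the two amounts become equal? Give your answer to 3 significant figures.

Set 74.2·(1/2)^(t/10.6) = 235·(1/2)^(t/5.41).
Taking log₂: log₂(74.2/235) = t·(1/10.6 − 1/5.41).
log₂(0.31574) = -1.6632; 1/10.6 − 1/5.41 = -0.090503.
t = -1.6632 / -0.090503 ≈ 18.377 hours.

18.4 hours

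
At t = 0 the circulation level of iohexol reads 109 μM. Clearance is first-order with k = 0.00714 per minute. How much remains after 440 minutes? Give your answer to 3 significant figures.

t½ = ln 2 / k = 0.69315 / 0.00714 ≈ 97.079 minutes.
Number of half-lives: n = 440/97.079 ≈ 4.5324.
Remaining = 109 × (1/2)^4.5324 = 109 × 0.043214 ≈ 4.7103 μM.

4.71 μM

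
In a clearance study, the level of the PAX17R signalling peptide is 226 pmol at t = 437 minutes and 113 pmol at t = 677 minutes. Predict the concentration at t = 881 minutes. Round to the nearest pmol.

Over Δt = 677 − 437 = 240 minutes, the level fell by a factor of 226/113 ≈ 2.
n = log₂(2) ≈ 1 half-lives, so t½ = 240/1 ≈ 240 minutes.
From t = 677 to t = 881: 113 × (1/2)^((881−677)/240) ≈ 62.691 pmol.

63 pmol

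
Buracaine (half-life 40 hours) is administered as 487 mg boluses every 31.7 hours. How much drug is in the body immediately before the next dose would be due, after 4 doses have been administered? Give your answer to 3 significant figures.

The 4 doses were given 126.8, 95.1, 63.4, 31.7 hours ago.
Total = 487·(1/2)^(126.8/40) + 487·(1/2)^(95.1/40) + 487·(1/2)^(63.4/40) + 487·(1/2)^(31.7/40)
      = 54.108 + 93.72 + 162.33 + 281.17 ≈ 591.32 mg.

591 mg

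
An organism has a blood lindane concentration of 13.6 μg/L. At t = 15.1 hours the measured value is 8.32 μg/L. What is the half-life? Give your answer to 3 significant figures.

A/A₀ = 8.32/13.6 ≈ 0.61176.
n = log₂(1.6346) ≈ 0.70895 half-lives elapsed in 15.1 hours.
t½ = 15.1/0.70895 ≈ 21.299 hours.

21.3 hours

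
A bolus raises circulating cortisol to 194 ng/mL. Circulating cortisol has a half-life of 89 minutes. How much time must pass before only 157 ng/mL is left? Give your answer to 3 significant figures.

27.2 minutes

Fraction remaining = 157/194 ≈ 0.80928.
n = log₂(194/157) = ln(1.2357)/ln 2 ≈ 0.30529 half-lives.
t = n × t½ = 0.30529 × 89 ≈ 27.171 minutes.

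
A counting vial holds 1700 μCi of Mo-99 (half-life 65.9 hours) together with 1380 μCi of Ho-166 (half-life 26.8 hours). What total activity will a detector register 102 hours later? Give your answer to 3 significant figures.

680 μCi

Mo-99: 1700 × (1/2)^(102/65.9) = 1700 × (1/2)^1.5478 ≈ 581.45 μCi.
Ho-166: 1380 × (1/2)^(102/26.8) = 1380 × (1/2)^3.806 ≈ 98.666 μCi.
Total = 581.45 + 98.666 ≈ 680.12 μCi.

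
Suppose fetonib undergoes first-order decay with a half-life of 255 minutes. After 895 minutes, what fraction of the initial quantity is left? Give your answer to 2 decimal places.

0.09

n = 895/255 ≈ 3.5098 half-lives.
Fraction remaining = (1/2)^3.5098 ≈ 0.08779.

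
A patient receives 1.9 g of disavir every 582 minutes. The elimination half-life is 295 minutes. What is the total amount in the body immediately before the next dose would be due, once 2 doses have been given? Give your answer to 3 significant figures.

The 2 doses were given 1164, 582 minutes ago.
Total = 1.9·(1/2)^(1164/295) + 1.9·(1/2)^(582/295)
      = 0.1233 + 0.48401 ≈ 0.60731 g.

0.607 g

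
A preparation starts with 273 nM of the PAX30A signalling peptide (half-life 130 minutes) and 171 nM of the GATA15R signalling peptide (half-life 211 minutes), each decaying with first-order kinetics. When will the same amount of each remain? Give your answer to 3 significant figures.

229 minutes

Set 273·(1/2)^(t/130) = 171·(1/2)^(t/211).
Taking log₂: log₂(273/171) = t·(1/130 − 1/211).
log₂(1.5965) = 0.6749; 1/130 − 1/211 = 0.002953.
t = 0.6749 / 0.002953 ≈ 228.55 minutes.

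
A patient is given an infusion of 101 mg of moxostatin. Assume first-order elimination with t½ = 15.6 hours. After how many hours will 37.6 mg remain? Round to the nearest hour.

22 hours

Fraction remaining = 37.6/101 ≈ 0.37228.
n = log₂(101/37.6) = ln(2.6862)/ln 2 ≈ 1.4256 half-lives.
t = n × t½ = 1.4256 × 15.6 ≈ 22.239 hours.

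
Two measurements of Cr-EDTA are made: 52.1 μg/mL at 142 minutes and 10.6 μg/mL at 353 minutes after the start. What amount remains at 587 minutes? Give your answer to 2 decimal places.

1.81 μg/mL

Over Δt = 353 − 142 = 211 minutes, the level fell by a factor of 52.1/10.6 ≈ 4.9151.
n = log₂(4.9151) ≈ 2.2972 half-lives, so t½ = 211/2.2972 ≈ 91.85 minutes.
From t = 353 to t = 587: 10.6 × (1/2)^((587−353)/91.85) ≈ 1.813 μg/mL.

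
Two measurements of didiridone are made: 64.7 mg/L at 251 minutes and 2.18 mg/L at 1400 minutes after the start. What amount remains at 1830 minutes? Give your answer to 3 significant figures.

0.613 mg/L

Over Δt = 1400 − 251 = 1149 minutes, the level fell by a factor of 64.7/2.18 ≈ 29.679.
n = log₂(29.679) ≈ 4.8914 half-lives, so t½ = 1149/4.8914 ≈ 234.9 minutes.
From t = 1400 to t = 1830: 2.18 × (1/2)^((1830−1400)/234.9) ≈ 0.61293 mg/L.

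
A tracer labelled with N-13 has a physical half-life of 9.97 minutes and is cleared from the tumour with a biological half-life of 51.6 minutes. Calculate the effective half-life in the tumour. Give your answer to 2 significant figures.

8.4 minutes

1/t_eff = 1/t_phys + 1/t_biol = 1/9.97 + 1/51.6 = 0.11968 per minute.
t_eff = 9.97 × 51.6 / (9.97 + 51.6) ≈ 8.3556 minutes.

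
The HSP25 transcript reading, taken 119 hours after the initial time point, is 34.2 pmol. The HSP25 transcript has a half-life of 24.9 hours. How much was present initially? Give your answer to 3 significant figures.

Number of half-lives elapsed: n = 119/24.9 ≈ 4.7791.
A₀ = A × 2^n = 34.2 × 2^4.7791 = 34.2 × 27.457 ≈ 939.04 pmol.

939 pmol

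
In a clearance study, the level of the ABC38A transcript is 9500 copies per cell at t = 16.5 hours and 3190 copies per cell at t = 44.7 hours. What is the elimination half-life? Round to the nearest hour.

Over Δt = 44.7 − 16.5 = 28.2 hours, the level fell by a factor of 9500/3190 ≈ 2.9781.
n = log₂(2.9781) ≈ 1.5744 half-lives, so t½ = 28.2/1.5744 ≈ 17.912 hours.

18 hours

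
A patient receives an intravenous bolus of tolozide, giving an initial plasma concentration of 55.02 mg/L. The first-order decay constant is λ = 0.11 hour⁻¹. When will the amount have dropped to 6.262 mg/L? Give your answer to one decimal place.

t½ = ln 2 / λ = 0.69315 / 0.11 ≈ 6.3013 hours.
Fraction remaining = 6.262/55.02 ≈ 0.11381.
n = log₂(55.02/6.262) = ln(8.7863)/ln 2 ≈ 3.1353 half-lives.
t = n × t½ = 3.1353 × 6.3013 ≈ 19.756 hours.

19.8 hours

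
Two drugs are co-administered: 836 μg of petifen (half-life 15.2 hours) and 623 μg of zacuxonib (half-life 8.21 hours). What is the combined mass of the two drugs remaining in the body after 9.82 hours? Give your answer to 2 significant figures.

petifen: 836 × (1/2)^(9.82/15.2) = 836 × (1/2)^0.64605 ≈ 534.23 μg.
zacuxonib: 623 × (1/2)^(9.82/8.21) = 623 × (1/2)^1.1961 ≈ 271.91 μg.
Total = 534.23 + 271.91 ≈ 806.14 μg.

810 μg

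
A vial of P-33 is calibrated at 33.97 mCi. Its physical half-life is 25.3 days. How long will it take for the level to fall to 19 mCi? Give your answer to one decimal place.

Fraction remaining = 19/33.97 ≈ 0.55932.
n = log₂(33.97/19) = ln(1.7879)/ln 2 ≈ 0.83826 half-lives.
t = n × t½ = 0.83826 × 25.3 ≈ 21.208 days.

21.2 days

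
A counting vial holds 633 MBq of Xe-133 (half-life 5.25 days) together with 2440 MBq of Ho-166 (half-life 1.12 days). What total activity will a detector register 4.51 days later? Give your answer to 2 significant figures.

Xe-133: 633 × (1/2)^(4.51/5.25) = 633 × (1/2)^0.85905 ≈ 348.98 MBq.
Ho-166: 2440 × (1/2)^(4.51/1.12) = 2440 × (1/2)^4.0268 ≈ 149.69 MBq.
Total = 348.98 + 149.69 ≈ 498.68 MBq.

500 MBq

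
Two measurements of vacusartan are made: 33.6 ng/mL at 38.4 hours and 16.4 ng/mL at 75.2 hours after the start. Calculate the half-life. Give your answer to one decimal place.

Over Δt = 75.2 − 38.4 = 36.8 hours, the level fell by a factor of 33.6/16.4 ≈ 2.0488.
n = log₂(2.0488) ≈ 1.0348 half-lives, so t½ = 36.8/1.0348 ≈ 35.564 hours.

35.6 hours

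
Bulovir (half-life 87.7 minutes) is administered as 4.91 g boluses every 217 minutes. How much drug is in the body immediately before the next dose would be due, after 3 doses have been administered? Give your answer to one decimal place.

1.1 g

The 3 doses were given 651, 434, 217 minutes ago.
Total = 4.91·(1/2)^(651/87.7) + 4.91·(1/2)^(434/87.7) + 4.91·(1/2)^(217/87.7)
      = 0.028611 + 0.15899 + 0.88355 ≈ 1.0712 g.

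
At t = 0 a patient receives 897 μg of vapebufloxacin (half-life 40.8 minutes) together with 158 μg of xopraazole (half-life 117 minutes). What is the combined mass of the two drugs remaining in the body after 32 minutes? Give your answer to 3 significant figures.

652 μg

vapebufloxacin: 897 × (1/2)^(32/40.8) = 897 × (1/2)^0.78431 ≈ 520.82 μg.
xopraazole: 158 × (1/2)^(32/117) = 158 × (1/2)^0.2735 ≈ 130.71 μg.
Total = 520.82 + 130.71 ≈ 651.54 μg.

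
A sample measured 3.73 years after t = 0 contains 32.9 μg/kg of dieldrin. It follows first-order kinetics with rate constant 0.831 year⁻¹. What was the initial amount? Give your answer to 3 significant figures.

730 μg/kg

t½ = ln 2 / λ = 0.69315 / 0.831 ≈ 0.83411 years.
Number of half-lives elapsed: n = 3.73/0.83411 ≈ 4.4718.
A₀ = A × 2^n = 32.9 × 2^4.4718 = 32.9 × 22.19 ≈ 730.04 μg/kg.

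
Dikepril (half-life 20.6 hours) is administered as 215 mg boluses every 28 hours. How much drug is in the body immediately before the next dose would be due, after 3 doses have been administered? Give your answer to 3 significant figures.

129 mg

The 3 doses were given 84, 56, 28 hours ago.
Total = 215·(1/2)^(84/20.6) + 215·(1/2)^(56/20.6) + 215·(1/2)^(28/20.6)
      = 12.733 + 32.667 + 83.805 ≈ 129.21 mg.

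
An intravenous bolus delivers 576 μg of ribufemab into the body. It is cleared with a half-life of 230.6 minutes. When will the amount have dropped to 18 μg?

1153 minutes

18/576 = 1/32, so 5 half-lives have elapsed.
t = 5 × 230.6 = 1153 minutes.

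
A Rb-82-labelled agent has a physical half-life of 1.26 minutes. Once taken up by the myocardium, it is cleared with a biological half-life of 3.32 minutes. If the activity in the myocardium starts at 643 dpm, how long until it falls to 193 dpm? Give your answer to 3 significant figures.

1.59 minutes

1/t_eff = 1/t_phys + 1/t_biol = 1/1.26 + 1/3.32 = 1.0949 per minute.
t_eff = 1.26 × 3.32 / (1.26 + 3.32) ≈ 0.91336 minutes.
n = log₂(643/193) ≈ 1.7362; t = 1.7362 × 0.91336 ≈ 1.5858 minutes.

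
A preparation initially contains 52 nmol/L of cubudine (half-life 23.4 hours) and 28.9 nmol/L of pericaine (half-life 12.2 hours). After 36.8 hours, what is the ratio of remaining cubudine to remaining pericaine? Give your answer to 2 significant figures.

4.9

cubudine: 52 × (1/2)^(36.8/23.4) = 52 × (1/2)^1.5726 ≈ 17.482 nmol/L.
pericaine: 28.9 × (1/2)^(36.8/12.2) = 28.9 × (1/2)^3.0164 ≈ 3.5717 nmol/L.
Ratio ≈ 17.482 / 3.5717 ≈ 4.8946.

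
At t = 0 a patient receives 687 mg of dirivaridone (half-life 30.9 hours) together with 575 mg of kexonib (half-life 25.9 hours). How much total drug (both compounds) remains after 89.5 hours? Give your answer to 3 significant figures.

dirivaridone: 687 × (1/2)^(89.5/30.9) = 687 × (1/2)^2.8964 ≈ 92.266 mg.
kexonib: 575 × (1/2)^(89.5/25.9) = 575 × (1/2)^3.4556 ≈ 52.412 mg.
Total = 92.266 + 52.412 ≈ 144.68 mg.

145 mg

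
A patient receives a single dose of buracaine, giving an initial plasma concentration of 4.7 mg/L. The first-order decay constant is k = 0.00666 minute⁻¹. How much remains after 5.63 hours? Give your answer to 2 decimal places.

t½ = ln 2 / k = 0.69315 / 0.00666 ≈ 104.08 minutes.
Convert the elapsed time: 5.63 hours = 337.8 minutes.
Number of half-lives: n = 337.8/104.08 ≈ 3.2457.
Remaining = 4.7 × (1/2)^3.2457 = 4.7 × 0.10543 ≈ 0.4955 mg/L.

0.50 mg/L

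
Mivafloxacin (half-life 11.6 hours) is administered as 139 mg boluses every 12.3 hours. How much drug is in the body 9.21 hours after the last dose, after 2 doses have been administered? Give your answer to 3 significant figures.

The 2 doses were given 21.51, 9.21 hours ago.
Total = 139·(1/2)^(21.51/11.6) + 139·(1/2)^(9.21/11.6)
      = 38.443 + 80.169 ≈ 118.61 mg.

119 mg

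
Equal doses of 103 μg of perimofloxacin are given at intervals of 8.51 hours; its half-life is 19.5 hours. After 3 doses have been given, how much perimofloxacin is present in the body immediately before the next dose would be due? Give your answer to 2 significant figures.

The 3 doses were given 25.53, 17.02, 8.51 hours ago.
Total = 103·(1/2)^(25.53/19.5) + 103·(1/2)^(17.02/19.5) + 103·(1/2)^(8.51/19.5)
      = 41.564 + 56.246 + 76.114 ≈ 173.92 μg.

170 μg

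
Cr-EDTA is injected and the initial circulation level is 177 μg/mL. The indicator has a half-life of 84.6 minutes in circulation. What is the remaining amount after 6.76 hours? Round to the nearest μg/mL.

Convert the elapsed time: 6.76 hours = 405.6 minutes.
Number of half-lives: n = 405.6/84.6 ≈ 4.7943.
Remaining = 177 × (1/2)^4.7943 = 177 × 0.036038 ≈ 6.3788 μg/mL.

6 μg/mL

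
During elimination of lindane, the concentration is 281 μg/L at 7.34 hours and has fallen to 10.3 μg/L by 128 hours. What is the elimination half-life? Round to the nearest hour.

Over Δt = 128 − 7.34 = 120.66 hours, the level fell by a factor of 281/10.3 ≈ 27.282.
n = log₂(27.282) ≈ 4.7699 half-lives, so t½ = 120.66/4.7699 ≈ 25.296 hours.

25 hours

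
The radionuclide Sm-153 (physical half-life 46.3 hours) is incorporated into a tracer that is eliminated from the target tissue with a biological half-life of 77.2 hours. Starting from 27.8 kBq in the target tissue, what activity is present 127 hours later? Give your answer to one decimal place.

1.3 kBq

1/t_eff = 1/t_phys + 1/t_biol = 1/46.3 + 1/77.2 = 0.034552 per hour.
t_eff = 46.3 × 77.2 / (46.3 + 77.2) ≈ 28.942 hours.
Remaining = 27.8 × (1/2)^(127/28.942) = 27.8 × (1/2)^4.3881 ≈ 1.3277 kBq.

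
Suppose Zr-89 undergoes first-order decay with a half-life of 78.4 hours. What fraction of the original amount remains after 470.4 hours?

n = 470.4/78.4 ≈ 6 half-lives.
Fraction remaining = (1/2)^6 ≈ 0.015625.

0.015625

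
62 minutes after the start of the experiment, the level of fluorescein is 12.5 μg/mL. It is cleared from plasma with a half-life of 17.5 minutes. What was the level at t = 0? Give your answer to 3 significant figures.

146 μg/mL

Number of half-lives elapsed: n = 62/17.5 ≈ 3.5429.
A₀ = A × 2^n = 12.5 × 2^3.5429 = 12.5 × 11.655 ≈ 145.69 μg/mL.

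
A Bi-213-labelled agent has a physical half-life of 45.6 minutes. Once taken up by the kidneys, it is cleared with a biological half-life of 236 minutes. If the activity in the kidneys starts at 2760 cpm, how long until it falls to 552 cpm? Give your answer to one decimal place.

1/t_eff = 1/t_phys + 1/t_biol = 1/45.6 + 1/236 = 0.026167 per minute.
t_eff = 45.6 × 236 / (45.6 + 236) ≈ 38.216 minutes.
n = log₂(2760/552) ≈ 2.3219; t = 2.3219 × 38.216 ≈ 88.735 minutes.

88.7 minutes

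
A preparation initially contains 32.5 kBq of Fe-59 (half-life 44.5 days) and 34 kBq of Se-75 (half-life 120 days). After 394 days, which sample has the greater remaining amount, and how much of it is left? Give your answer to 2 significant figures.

Se-75, 3.5 kBq

Fe-59: 32.5 × (1/2)^8.8539 ≈ 0.07024 kBq.
Se-75: 34 × (1/2)^3.2833 ≈ 3.4922 kBq.
Se-75 has more remaining, at ≈ 3.4922 kBq.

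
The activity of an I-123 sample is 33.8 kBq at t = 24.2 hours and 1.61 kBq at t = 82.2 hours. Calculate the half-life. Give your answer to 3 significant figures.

Over Δt = 82.2 − 24.2 = 58 hours, the level fell by a factor of 33.8/1.61 ≈ 20.994.
n = log₂(20.994) ≈ 4.3919 half-lives, so t½ = 58/4.3919 ≈ 13.206 hours.

13.2 hours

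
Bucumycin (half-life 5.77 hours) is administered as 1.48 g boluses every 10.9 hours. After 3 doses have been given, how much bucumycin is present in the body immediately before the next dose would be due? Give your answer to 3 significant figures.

0.537 g

The 3 doses were given 32.7, 21.8, 10.9 hours ago.
Total = 1.48·(1/2)^(32.7/5.77) + 1.48·(1/2)^(21.8/5.77) + 1.48·(1/2)^(10.9/5.77)
      = 0.029124 + 0.10788 + 0.39957 ≈ 0.53657 g.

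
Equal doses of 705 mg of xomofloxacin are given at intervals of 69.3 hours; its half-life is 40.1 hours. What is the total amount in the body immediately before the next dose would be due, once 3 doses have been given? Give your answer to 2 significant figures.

300 mg

The 3 doses were given 207.9, 138.6, 69.3 hours ago.
Total = 705·(1/2)^(207.9/40.1) + 705·(1/2)^(138.6/40.1) + 705·(1/2)^(69.3/40.1)
      = 19.386 + 64.228 + 212.79 ≈ 296.41 mg.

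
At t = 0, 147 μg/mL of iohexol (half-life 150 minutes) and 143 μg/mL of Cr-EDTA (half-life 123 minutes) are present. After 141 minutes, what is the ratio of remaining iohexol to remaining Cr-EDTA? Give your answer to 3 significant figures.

1.19

iohexol: 147 × (1/2)^(141/150) = 147 × (1/2)^0.94 ≈ 76.621 μg/mL.
Cr-EDTA: 143 × (1/2)^(141/123) = 143 × (1/2)^1.1463 ≈ 64.603 μg/mL.
Ratio ≈ 76.621 / 64.603 ≈ 1.186.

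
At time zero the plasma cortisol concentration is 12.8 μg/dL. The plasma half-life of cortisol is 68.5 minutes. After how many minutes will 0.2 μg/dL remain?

411 minutes

0.2/12.8 = 1/64, so 6 half-lives have elapsed.
t = 6 × 68.5 = 411 minutes.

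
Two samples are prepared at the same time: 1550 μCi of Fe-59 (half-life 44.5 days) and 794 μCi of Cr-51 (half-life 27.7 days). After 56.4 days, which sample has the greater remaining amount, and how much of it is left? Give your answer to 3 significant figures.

Fe-59, 644 μCi

Fe-59: 1550 × (1/2)^1.2674 ≈ 643.87 μCi.
Cr-51: 794 × (1/2)^2.0361 ≈ 193.59 μCi.
Fe-59 has more remaining, at ≈ 643.87 μCi.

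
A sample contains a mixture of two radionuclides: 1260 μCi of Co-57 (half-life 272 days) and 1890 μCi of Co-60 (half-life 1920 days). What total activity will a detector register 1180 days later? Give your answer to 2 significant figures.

Co-57: 1260 × (1/2)^(1180/272) = 1260 × (1/2)^4.3382 ≈ 62.292 μCi.
Co-60: 1890 × (1/2)^(1180/1920) = 1890 × (1/2)^0.61458 ≈ 1234.4 μCi.
Total = 62.292 + 1234.4 ≈ 1296.7 μCi.

1300 μCi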